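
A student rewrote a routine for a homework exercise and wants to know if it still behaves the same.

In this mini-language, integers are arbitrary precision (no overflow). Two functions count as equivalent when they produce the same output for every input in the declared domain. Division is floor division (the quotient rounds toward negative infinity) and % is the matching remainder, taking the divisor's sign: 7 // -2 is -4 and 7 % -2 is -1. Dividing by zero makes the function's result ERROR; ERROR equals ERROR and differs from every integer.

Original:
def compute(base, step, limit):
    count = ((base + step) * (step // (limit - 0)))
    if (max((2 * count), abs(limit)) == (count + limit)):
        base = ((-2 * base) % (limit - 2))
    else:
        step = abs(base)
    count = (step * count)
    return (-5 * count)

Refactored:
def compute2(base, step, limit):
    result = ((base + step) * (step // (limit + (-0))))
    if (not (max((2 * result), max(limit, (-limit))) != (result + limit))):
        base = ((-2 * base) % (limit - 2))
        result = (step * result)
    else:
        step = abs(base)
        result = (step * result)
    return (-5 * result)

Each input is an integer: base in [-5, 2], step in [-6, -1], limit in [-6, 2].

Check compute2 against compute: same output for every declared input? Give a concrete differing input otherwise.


Comparing the listings, the differences include: arithmetic usage differs, comparison usage differs, min/max/abs usage differs, statement counts differ, local variable names differ, boolean connective usage differs.
As a probe, take base=1, step=-1, limit=-1: compute runs count=0, then (max((2 * count), abs(limit)) == (count + limit)) is false, then step=1, then count=0, then returns 0; compute2 runs result=0, then (not (max((2 * result), max(limit, (-limit))) != (result + limit))) is false, then step=1, then result=0, then returns 0; both end at 0.
Every one of the 432 inputs gives matching results.
verdict: equivalent


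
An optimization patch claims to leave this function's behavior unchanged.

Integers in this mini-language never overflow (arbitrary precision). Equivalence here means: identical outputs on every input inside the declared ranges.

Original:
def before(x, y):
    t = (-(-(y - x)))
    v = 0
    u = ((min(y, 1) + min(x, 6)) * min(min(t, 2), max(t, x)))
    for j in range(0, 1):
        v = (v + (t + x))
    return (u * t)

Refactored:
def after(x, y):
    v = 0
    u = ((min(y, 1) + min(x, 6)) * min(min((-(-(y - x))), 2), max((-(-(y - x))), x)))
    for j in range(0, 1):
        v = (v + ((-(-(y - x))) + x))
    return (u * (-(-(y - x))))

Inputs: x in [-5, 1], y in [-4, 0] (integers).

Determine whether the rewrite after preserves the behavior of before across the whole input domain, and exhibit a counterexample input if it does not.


Side by side, the visible changes include: local variable names differ; and statement counts differ; and arithmetic usage differs.
Tracing x=-1, y=-2: before: t becomes -1; next v becomes 0; next u becomes 3; next at j=0:; next v becomes -2; next final value -3 | after: v becomes 0; next u becomes 3; next at j=0:; next v becomes -2; next final value -3 — matching result -3.
Checked all 35 inputs in the declared domain: the outputs agree on every one.
verdict: equivalent


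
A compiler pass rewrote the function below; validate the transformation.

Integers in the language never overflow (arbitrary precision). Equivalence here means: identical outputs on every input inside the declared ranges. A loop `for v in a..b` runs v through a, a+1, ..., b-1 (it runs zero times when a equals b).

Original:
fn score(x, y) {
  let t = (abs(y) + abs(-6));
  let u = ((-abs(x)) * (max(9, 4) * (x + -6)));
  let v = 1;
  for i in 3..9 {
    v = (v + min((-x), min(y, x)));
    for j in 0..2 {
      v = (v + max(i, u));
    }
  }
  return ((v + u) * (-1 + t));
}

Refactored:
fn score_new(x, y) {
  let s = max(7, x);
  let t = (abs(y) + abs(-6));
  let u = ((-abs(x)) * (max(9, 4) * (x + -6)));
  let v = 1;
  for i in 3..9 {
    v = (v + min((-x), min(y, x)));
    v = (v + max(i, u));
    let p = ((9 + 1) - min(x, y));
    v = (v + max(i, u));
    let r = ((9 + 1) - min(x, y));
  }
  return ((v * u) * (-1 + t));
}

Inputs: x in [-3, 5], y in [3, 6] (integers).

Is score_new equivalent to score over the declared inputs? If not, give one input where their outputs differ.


At x=-3, y=3: score gives 25136, score_new gives 5635656.
verdict: not equivalent; witness: x=-3, y=3


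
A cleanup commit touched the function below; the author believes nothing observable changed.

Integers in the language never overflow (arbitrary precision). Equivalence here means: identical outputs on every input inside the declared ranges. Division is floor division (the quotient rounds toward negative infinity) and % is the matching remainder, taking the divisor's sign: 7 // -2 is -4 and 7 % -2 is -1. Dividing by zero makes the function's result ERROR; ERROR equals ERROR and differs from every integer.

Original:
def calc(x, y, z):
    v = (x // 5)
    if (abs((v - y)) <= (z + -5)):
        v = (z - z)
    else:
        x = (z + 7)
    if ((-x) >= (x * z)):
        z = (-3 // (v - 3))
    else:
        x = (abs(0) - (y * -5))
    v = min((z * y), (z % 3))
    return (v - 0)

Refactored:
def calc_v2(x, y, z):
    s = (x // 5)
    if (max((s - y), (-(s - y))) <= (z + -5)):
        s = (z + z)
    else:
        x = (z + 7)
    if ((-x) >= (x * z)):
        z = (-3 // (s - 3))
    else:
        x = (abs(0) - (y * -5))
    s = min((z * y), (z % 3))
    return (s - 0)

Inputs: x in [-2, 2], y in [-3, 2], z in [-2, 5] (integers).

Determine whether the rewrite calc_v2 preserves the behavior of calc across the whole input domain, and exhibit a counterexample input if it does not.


Take x=-2, y=-1, z=5.
calc: v := -1 | (abs((v - y)) <= (z + -5)): true | v := 0 | ((-x) >= (x * z)): true | z := 1 | v := -1 | result -1
calc_v2: s := -1 | (max((s - y), (-(s - y))) <= (z + -5)): true | s := 10 | ((-x) >= (x * z)): true | z := -1 | s := 1 | result 1
-1 != 1, so the rewrite changes behavior.
verdict: not equivalent; witness: x=-2, y=-1, z=5


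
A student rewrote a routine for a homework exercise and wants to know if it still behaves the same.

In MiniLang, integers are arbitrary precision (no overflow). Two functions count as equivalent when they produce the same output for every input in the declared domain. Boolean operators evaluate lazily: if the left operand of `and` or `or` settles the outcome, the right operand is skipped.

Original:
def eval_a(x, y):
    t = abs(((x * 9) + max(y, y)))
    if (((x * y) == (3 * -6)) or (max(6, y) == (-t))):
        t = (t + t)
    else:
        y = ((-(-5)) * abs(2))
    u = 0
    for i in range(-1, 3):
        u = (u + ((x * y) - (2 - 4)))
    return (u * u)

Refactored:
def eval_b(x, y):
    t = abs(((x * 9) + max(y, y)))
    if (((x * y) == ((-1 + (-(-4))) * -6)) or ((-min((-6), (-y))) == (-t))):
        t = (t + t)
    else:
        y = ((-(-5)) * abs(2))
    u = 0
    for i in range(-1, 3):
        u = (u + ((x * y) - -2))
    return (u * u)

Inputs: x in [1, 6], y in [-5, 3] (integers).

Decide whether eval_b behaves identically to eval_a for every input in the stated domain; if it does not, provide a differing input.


Differences: min/max/abs usage differs, plus constant usage differs, plus arithmetic usage differs — yet all 54 inputs agree.
verdict: equivalent


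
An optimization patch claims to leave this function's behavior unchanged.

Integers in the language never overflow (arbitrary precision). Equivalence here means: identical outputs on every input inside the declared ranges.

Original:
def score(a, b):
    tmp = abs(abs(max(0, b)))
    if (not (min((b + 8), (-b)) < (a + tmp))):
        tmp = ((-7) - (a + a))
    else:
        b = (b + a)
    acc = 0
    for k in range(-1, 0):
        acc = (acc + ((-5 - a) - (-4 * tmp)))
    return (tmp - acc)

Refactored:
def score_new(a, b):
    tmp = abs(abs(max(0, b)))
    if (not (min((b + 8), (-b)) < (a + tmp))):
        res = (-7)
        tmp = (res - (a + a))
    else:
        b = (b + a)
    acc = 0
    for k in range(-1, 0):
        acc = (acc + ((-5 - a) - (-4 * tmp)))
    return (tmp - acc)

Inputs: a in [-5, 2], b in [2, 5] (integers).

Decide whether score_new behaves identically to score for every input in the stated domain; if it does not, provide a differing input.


Differences: local variable names differ, plus statement counts differ — yet all 32 inputs agree.
verdict: equivalent


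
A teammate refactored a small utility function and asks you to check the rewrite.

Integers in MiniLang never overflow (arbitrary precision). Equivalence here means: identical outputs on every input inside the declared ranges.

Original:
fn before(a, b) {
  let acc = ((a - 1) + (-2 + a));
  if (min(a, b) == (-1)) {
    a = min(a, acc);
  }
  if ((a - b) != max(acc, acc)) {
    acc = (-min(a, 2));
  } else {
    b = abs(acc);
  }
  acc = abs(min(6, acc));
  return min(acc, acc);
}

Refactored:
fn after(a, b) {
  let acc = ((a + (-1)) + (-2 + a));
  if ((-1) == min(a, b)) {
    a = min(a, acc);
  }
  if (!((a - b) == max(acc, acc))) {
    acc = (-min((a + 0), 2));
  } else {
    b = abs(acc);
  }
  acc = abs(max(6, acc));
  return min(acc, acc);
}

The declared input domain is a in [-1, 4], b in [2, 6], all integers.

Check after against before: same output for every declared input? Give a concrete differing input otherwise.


Try a=-1, b=2.
before: acc := -5 | (min(a, b) == (-1)): true | a := -5 | ((a - b) != max(acc, acc)): true | acc := 5 | acc := 5 | result 5
after: acc := -5 | ((-1) == min(a, b)): true | a := -5 | (!((a - b) == max(acc, acc))): true | acc := 5 | acc := 6 | result 6
5 and 6 differ, so these are not the same function on this domain.
verdict: not equivalent; witness: a=-1, b=2


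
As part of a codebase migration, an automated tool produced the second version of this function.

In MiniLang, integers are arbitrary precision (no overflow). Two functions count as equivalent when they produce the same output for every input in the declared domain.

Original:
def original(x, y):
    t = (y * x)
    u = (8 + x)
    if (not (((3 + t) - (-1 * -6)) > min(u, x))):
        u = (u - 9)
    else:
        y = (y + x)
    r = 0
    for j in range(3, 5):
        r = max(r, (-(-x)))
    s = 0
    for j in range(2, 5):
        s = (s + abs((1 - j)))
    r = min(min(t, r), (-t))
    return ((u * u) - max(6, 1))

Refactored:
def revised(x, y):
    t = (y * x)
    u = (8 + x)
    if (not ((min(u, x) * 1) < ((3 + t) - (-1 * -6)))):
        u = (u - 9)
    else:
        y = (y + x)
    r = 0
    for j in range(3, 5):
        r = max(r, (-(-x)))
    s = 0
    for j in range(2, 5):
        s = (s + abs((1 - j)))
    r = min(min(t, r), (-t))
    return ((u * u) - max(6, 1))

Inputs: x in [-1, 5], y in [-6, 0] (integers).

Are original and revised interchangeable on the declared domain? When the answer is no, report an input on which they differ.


Although constant usage differs; and arithmetic usage differs; and comparison usage differs, 49/49 inputs agree.
verdict: equivalent


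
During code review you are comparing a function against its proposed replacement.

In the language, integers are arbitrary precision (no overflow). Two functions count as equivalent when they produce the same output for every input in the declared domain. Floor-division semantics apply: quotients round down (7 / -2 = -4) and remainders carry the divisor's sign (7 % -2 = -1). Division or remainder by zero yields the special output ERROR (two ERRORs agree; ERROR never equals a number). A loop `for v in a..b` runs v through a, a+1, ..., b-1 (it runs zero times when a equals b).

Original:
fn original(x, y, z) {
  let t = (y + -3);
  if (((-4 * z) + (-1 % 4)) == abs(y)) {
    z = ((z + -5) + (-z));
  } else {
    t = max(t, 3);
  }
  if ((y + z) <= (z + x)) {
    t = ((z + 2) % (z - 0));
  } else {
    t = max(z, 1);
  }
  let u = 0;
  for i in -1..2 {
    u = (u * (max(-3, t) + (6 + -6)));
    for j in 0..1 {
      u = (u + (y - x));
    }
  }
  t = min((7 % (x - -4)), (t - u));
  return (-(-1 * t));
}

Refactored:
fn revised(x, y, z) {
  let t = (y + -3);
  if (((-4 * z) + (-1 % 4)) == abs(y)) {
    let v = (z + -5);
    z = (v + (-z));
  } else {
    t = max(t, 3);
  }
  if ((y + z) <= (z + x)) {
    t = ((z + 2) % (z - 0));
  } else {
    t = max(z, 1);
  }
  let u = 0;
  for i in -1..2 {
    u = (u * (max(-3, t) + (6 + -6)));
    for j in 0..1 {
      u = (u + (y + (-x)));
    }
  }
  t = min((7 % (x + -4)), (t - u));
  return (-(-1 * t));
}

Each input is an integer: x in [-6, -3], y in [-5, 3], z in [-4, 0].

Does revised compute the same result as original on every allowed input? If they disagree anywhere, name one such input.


There is a counterexample at x=-6, y=-5, z=-4: -2 on one side, -3 on the other.
original: t=-8, then (((-4 * z) + (-1 % 4)) == abs(y)) is false, then t=3, then ((y + z) <= (z + x)) is false, then t=1, then u=0, then (i=-1), then u=0, then (j=0), then u=1, then (i=0), then u=1, then (j=0), then u=2, then (i=1), then u=2, then (j=0), then u=3, then t=-2, then returns -2
revised: t=-8, then (((-4 * z) + (-1 % 4)) == abs(y)) is false, then t=3, then ((y + z) <= (z + x)) is false, then t=1, then u=0, then (i=-1), then u=0, then (j=0), then u=1, then (i=0), then u=1, then (j=0), then u=2, then (i=1), then u=2, then (j=0), then u=3, then t=-3, then returns -3
verdict: not equivalent; witness: x=-6, y=-5, z=-4


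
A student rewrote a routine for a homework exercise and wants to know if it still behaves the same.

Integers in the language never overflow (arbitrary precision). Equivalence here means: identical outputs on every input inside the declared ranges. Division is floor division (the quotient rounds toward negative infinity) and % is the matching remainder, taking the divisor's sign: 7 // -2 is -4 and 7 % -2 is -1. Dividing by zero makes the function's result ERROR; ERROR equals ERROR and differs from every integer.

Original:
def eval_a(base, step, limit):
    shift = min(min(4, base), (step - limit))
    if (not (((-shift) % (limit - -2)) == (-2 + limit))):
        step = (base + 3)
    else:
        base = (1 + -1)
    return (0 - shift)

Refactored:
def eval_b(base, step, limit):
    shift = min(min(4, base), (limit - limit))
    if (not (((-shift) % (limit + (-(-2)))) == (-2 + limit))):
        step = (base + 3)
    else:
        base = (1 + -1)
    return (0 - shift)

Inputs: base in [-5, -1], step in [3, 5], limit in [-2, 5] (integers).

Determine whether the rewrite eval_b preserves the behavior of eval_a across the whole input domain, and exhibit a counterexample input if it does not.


The rewrite breaks on base=-1, step=3, limit=5, where the results are 2 and 1.
eval_a: shift = -2; (not (((-shift) % (limit - -2)) == (-2 + limit))) -> true; step = 2; return 2
eval_b: shift = -1; (not (((-shift) % (limit + (-(-2)))) == (-2 + limit))) -> true; step = 2; return 1
verdict: not equivalent; witness: base=-1, step=3, limit=5


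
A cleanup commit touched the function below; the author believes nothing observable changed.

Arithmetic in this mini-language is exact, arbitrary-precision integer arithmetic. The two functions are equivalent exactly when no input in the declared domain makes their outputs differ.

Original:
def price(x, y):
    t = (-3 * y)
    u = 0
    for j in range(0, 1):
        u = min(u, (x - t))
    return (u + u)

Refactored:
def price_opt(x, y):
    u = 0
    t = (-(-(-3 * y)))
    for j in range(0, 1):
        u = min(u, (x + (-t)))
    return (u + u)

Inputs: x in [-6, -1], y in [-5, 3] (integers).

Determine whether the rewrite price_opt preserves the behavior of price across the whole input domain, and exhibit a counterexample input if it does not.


Side by side, the visible changes include: arithmetic usage differs.
One worked example (x=-6, y=-4) — price: t = 12; u = 0; [j=0]; u = -18; return -36; price_opt: u = 0; t = 12; [j=0]; u = -18; return -36; agreement on -36.
An exhaustive pass over the 54 declared inputs shows identical outputs.
verdict: equivalent


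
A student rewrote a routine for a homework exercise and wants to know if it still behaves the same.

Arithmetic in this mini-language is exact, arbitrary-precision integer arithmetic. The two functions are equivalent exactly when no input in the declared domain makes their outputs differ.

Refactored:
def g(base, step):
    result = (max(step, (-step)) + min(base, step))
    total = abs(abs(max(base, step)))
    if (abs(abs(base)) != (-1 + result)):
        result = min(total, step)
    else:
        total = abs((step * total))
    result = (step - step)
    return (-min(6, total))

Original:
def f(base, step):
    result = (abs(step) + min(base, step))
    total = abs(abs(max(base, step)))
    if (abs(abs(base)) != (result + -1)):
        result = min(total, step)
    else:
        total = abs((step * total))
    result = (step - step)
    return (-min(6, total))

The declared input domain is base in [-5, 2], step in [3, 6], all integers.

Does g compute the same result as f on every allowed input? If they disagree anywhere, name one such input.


This is a faithful refactor — min/max/abs usage differs, but the computed results match everywhere.
Spot check at base=-5, step=3 — f: result = -2; total = 3; (abs(abs(base)) != (result + -1)) -> true; result = 3; result = 0; return -3. g: result = -2; total = 3; (abs(abs(base)) != (-1 + result)) -> true; result = 3; result = 0; return -3. Both give -3.
Across all 32 domain points the two functions coincide.
verdict: equivalent


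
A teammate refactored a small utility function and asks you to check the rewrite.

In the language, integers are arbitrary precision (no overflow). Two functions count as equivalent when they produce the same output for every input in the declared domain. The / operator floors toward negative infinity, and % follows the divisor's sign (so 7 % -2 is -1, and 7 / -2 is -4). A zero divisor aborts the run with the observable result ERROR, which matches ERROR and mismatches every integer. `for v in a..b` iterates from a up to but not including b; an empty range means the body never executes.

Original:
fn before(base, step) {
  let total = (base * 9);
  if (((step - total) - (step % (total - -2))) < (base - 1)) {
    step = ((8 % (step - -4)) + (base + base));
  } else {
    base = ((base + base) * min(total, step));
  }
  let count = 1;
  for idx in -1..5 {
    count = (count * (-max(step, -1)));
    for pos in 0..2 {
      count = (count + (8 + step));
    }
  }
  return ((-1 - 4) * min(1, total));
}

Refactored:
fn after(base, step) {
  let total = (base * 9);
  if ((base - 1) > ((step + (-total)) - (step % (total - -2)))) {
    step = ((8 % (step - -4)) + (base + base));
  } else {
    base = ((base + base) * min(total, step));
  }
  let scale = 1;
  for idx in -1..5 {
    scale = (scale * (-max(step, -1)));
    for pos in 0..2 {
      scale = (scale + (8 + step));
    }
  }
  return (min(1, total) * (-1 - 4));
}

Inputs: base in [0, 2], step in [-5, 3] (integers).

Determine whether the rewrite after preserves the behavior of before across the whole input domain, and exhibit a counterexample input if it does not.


The two versions differ — the changes include local variable names differ, plus comparison usage differs, plus arithmetic usage differs.
Spot check at base=0, step=0 — before: total := 0 | (((step - total) - (step % (total - -2))) < (base - 1)): false | base := 0 | count := 1 | iter idx=-1: | count := 0 | iter pos=0: | count := 8 | iter pos=1: | count := 16 | iter idx=0: | count := 0 | iter pos=0: | count := 8 | iter pos=1: | count := 16 | iter idx=1: | count := 0 | iter pos=0: | count := 8 | iter pos=1: | count := 16 | iter idx=2: | count := 0 | iter pos=0: | count := 8 | iter pos=1: | count := 16 | iter idx=3: | count := 0 | iter pos=0: | count := 8 | iter pos=1: | count := 16 | iter idx=4: | count := 0 | iter pos=0: | count := 8 | iter pos=1: | count := 16 | result 0. after: total := 0 | ((base - 1) > ((step + (-total)) - (step % (total - -2)))): false | base := 0 | scale := 1 | iter idx=-1: | scale := 0 | iter pos=0: | scale := 8 | iter pos=1: | scale := 16 | iter idx=0: | scale := 0 | iter pos=0: | scale := 8 | iter pos=1: | scale := 16 | iter idx=1: | scale := 0 | iter pos=0: | scale := 8 | iter pos=1: | scale := 16 | iter idx=2: | scale := 0 | iter pos=0: | scale := 8 | iter pos=1: | scale := 16 | iter idx=3: | scale := 0 | iter pos=0: | scale := 8 | iter pos=1: | scale := 16 | iter idx=4: | scale := 0 | iter pos=0: | scale := 8 | iter pos=1: | scale := 16 | result 0. Both give 0.
An exhaustive pass over the 27 declared inputs shows identical outputs.
verdict: equivalent


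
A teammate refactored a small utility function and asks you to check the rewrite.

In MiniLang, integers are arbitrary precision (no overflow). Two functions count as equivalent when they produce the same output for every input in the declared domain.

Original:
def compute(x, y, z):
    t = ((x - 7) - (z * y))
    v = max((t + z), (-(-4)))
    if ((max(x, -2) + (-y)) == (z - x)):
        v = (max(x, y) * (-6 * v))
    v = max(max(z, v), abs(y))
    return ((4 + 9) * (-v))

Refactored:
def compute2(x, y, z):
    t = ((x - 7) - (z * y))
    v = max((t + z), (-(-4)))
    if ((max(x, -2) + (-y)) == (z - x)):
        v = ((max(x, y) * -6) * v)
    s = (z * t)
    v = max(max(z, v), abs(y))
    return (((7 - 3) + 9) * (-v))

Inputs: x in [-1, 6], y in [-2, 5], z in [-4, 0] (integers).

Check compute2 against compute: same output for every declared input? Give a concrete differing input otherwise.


This is a faithful refactor — local variable names differ, arithmetic usage differs, constant usage differs, statement counts differ, but the computed results match everywhere.
Spot check at x=6, y=3, z=-4 — compute: t = 11; v = 7; ((max(x, -2) + (-y)) == (z - x)) -> false; v = 7; return -91. compute2: t = 11; v = 7; ((max(x, -2) + (-y)) == (z - x)) -> false; s = -44; v = 7; return -91. Both give -91.
Sweeping the whole domain (320 inputs) finds no disagreement.
verdict: equivalent


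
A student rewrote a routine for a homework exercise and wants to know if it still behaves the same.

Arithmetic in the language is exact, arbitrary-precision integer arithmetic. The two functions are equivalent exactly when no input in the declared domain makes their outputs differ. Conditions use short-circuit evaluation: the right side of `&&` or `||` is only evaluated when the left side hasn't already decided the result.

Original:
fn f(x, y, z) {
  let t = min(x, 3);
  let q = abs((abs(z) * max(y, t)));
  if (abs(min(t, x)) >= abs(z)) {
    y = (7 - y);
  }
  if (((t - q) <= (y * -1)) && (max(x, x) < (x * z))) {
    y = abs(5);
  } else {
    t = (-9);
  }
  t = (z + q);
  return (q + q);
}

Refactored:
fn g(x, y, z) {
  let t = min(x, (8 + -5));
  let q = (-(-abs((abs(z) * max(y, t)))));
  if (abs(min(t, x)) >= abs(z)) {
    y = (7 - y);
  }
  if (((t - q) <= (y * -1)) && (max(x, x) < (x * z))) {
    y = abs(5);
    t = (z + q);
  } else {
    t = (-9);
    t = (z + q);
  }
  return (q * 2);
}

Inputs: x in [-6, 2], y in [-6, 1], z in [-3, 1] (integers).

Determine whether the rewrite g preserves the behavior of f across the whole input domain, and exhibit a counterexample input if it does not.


Equivalent — the differences include arithmetic usage differs; also constant usage differs; also statement counts differ, yet no declared input distinguishes the two.
Tracing x=0, y=-4, z=-2: f: t = 0; q = 0; (abs(min(t, x)) >= abs(z)) -> false; (((t - q) <= (y * -1)) && (max(x, x) < (x * z))) -> false; t = -9; t = -2; return 0 | g: t = 0; q = 0; (abs(min(t, x)) >= abs(z)) -> false; (((t - q) <= (y * -1)) && (max(x, x) < (x * z))) -> false; t = -9; t = -2; return 0 — matching result 0.
Every one of the 360 inputs gives matching results.
verdict: equivalent


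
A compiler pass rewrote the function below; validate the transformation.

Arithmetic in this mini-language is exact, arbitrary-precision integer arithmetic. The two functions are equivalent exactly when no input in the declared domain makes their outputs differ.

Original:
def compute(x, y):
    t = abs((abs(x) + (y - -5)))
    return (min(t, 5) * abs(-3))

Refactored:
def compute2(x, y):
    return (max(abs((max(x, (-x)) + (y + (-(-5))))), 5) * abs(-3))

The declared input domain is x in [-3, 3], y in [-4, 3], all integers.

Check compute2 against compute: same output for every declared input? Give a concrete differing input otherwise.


On input x=-3, y=-4, compute returns 12 while compute2 returns 15.
verdict: not equivalent; witness: x=-3, y=-4


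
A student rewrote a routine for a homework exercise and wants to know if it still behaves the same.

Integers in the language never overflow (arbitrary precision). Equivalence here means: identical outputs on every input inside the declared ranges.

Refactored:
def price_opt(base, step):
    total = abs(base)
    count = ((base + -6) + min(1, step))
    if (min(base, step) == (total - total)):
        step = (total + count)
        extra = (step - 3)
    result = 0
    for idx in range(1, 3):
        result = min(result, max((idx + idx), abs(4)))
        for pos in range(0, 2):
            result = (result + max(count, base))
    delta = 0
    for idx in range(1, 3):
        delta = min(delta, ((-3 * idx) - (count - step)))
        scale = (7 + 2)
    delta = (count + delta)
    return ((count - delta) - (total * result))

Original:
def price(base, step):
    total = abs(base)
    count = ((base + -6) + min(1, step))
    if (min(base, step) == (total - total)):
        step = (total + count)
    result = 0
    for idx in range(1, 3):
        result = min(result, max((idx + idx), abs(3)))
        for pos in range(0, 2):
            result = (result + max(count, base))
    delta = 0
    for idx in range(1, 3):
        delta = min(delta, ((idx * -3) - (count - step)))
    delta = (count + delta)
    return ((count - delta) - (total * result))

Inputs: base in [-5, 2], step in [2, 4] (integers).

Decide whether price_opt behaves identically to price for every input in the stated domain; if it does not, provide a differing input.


Equivalent. The one real change (`3` became `4`) has no effect anywhere in the declared ranges.
Every one of the 24 inputs gives matching results.
Spot check at base=-3, step=4 — price: total=3, then count=-8, then (min(base, step) == (total - total)) is false, then result=0, then (idx=1), then result=0, then (pos=0), then result=-3, then (pos=1), then result=-6, then (idx=2), then result=-6, then (pos=0), then result=-9, then (pos=1), then result=-12, then delta=0, then (idx=1), then delta=0, then (idx=2), then delta=0, then delta=-8, then returns 36. price_opt: total=3, then count=-8, then (min(base, step) == (total - total)) is false, then result=0, then (idx=1), then result=0, then (pos=0), then result=-3, then (pos=1), then result=-6, then (idx=2), then result=-6, then (pos=0), then result=-9, then (pos=1), then result=-12, then delta=0, then (idx=1), then delta=0, then scale=9, then (idx=2), then delta=0, then scale=9, then delta=-8, then returns 36. Both give 36.
verdict: equivalent


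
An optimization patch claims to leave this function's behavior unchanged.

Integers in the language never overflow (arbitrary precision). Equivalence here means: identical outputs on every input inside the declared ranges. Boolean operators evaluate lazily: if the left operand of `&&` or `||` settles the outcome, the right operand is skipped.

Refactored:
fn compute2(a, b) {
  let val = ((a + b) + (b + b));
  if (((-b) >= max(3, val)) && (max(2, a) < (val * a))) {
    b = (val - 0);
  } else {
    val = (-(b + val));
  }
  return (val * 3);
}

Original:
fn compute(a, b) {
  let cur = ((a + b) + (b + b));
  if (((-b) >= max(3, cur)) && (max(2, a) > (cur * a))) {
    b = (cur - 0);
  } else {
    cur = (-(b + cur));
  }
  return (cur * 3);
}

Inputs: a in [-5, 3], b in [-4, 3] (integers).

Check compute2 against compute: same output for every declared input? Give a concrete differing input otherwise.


Not equivalent: a=-5, b=-4 separates them (63 vs -51).
compute: cur := -17 | (((-b) >= max(3, cur)) && (max(2, a) > (cur * a))): false | cur := 21 | result 63
compute2: val := -17 | (((-b) >= max(3, val)) && (max(2, a) < (val * a))): true | b := -17 | result -51
verdict: not equivalent; witness: a=-5, b=-4


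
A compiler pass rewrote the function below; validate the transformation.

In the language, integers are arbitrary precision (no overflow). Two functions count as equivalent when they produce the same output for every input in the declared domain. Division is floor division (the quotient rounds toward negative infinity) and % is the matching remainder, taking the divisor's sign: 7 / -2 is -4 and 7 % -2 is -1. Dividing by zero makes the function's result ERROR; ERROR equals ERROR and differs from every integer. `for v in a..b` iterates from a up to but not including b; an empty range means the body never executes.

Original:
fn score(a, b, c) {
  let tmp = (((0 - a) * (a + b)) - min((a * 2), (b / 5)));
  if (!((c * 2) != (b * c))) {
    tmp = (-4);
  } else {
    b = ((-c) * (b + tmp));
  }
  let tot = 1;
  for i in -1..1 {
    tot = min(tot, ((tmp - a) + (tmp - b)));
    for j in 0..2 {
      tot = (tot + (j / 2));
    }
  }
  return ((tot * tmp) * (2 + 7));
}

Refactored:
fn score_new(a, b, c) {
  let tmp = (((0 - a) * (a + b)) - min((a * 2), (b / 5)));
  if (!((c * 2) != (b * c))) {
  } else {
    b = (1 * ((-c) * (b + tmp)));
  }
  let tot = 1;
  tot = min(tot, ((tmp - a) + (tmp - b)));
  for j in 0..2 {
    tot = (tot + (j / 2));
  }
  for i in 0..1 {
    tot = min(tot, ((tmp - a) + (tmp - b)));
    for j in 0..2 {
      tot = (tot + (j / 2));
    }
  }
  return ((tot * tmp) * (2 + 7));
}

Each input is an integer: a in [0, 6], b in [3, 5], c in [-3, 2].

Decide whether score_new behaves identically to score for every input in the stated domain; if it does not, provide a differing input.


Take a=0, b=3, c=0.
score: tmp=0, then (!((c * 2) != (b * c))) is true, then tmp=-4, then tot=1, then (i=-1), then tot=-11, then (j=0), then tot=-11, then (j=1), then tot=-11, then (i=0), then tot=-11, then (j=0), then tot=-11, then (j=1), then tot=-11, then returns 396
score_new: tmp=0, then (!((c * 2) != (b * c))) is true, then tot=1, then tot=-3, then (j=0), then tot=-3, then (j=1), then tot=-3, then (i=0), then tot=-3, then (j=0), then tot=-3, then (j=1), then tot=-3, then returns 0
396 against 0: the behavior changed.
verdict: not equivalent; witness: a=0, b=3, c=0


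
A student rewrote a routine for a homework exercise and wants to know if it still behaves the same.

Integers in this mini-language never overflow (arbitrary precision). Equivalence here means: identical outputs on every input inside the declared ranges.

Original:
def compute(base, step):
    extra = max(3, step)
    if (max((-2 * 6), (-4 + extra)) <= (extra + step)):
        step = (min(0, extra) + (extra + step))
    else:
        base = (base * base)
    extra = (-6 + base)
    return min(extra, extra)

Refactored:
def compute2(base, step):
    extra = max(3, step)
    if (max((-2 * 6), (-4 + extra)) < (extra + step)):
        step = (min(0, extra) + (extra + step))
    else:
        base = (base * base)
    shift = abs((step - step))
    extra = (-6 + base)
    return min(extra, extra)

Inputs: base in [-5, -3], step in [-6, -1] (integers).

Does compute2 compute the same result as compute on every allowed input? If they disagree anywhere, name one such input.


Input base=-5, step=-4: -11 from compute versus 19 from compute2.
verdict: not equivalent; witness: base=-5, step=-4


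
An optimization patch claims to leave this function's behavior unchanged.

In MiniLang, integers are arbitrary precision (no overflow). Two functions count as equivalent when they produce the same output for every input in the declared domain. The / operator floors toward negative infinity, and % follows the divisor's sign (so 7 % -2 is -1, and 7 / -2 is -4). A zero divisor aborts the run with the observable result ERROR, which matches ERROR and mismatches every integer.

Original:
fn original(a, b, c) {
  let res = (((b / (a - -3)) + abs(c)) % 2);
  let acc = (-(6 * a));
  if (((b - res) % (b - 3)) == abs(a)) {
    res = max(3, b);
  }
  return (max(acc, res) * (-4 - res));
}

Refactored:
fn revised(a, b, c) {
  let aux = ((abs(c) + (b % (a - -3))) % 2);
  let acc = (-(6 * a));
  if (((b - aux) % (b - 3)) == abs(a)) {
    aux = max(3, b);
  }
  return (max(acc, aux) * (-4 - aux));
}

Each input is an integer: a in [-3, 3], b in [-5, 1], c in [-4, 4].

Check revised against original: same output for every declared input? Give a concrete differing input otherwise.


There is a counterexample at a=-2, b=-5, c=-4: -60 on one side, -48 on the other.
original: res = 1; acc = 12; (((b - res) % (b - 3)) == abs(a)) -> false; return -60
revised: aux = 0; acc = 12; (((b - aux) % (b - 3)) == abs(a)) -> false; return -48
verdict: not equivalent; witness: a=-2, b=-5, c=-4


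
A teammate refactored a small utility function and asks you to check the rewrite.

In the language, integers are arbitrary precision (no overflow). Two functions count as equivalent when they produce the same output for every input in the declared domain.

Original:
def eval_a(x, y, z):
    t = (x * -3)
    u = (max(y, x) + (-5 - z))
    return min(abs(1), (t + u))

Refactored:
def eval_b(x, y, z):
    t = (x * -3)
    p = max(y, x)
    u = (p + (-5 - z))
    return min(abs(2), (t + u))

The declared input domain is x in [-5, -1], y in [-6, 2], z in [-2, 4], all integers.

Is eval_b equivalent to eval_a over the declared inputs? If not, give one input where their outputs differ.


There is a counterexample at x=-5, y=-6, z=-2: 1 on one side, 2 on the other.
eval_a: t = 15; u = -8; return 1
eval_b: t = 15; p = -5; u = -8; return 2
verdict: not equivalent; witness: x=-5, y=-6, z=-2


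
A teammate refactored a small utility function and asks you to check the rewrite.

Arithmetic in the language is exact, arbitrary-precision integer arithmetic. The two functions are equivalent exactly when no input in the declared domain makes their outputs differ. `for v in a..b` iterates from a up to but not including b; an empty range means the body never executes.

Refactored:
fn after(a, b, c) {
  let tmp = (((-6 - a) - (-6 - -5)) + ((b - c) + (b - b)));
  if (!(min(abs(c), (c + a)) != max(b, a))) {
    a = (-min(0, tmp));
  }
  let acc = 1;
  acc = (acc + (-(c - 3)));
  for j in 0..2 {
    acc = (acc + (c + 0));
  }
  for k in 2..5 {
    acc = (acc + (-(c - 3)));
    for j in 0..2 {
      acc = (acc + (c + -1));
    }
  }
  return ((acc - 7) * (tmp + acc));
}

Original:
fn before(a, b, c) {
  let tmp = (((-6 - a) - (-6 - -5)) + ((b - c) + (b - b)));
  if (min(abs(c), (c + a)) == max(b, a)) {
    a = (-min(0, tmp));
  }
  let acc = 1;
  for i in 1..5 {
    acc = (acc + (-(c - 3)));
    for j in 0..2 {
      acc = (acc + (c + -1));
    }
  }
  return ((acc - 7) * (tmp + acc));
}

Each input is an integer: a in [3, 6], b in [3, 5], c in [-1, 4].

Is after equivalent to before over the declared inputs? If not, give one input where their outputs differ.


Consider the input a=3, b=3, c=-1.
before: tmp=-4, then (min(abs(c), (c + a)) == max(b, a)) is false, then acc=1, then (i=1), then acc=5, then (j=0), then acc=3, then (j=1), then acc=1, then (i=2), then acc=5, then (j=0), then acc=3, then (j=1), then acc=1, then (i=3), then acc=5, then (j=0), then acc=3, then (j=1), then acc=1, then (i=4), then acc=5, then (j=0), then acc=3, then (j=1), then acc=1, then returns 18
after: tmp=-4, then (!(min(abs(c), (c + a)) != max(b, a))) is false, then acc=1, then acc=5, then (j=0), then acc=4, then (j=1), then acc=3, then (k=2), then acc=7, then (j=0), then acc=5, then (j=1), then acc=3, then (k=3), then acc=7, then (j=0), then acc=5, then (j=1), then acc=3, then (k=4), then acc=7, then (j=0), then acc=5, then (j=1), then acc=3, then returns 4
18 != 4, so the rewrite changes behavior.
verdict: not equivalent; witness: a=3, b=3, c=-1


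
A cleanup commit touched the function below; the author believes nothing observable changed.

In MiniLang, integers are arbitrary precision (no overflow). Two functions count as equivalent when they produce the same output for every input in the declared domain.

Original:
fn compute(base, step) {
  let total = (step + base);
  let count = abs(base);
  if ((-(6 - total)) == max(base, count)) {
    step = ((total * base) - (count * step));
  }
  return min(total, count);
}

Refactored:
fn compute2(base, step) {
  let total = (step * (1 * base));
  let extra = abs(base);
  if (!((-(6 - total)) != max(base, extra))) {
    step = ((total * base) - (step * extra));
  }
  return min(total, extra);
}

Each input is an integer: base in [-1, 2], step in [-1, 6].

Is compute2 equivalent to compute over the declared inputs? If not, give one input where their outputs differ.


Input base=-1, step=-1: -2 from compute versus 1 from compute2.
verdict: not equivalent; witness: base=-1, step=-1


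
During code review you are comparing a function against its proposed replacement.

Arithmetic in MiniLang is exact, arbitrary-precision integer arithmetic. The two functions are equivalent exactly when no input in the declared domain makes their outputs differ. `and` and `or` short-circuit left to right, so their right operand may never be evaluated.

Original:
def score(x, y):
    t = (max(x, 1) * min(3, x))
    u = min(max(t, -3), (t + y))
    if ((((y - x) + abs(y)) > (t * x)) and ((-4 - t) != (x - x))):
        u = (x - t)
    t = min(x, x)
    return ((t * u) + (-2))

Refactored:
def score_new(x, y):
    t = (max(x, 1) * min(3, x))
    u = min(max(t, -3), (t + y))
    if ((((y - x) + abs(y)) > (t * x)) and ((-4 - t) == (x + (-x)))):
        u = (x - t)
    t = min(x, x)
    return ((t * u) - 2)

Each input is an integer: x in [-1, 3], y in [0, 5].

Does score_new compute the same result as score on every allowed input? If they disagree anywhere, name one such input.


Take x=-1, y=1.
score: t becomes -1; next u becomes -1; next ((((y - x) + abs(y)) > (t * x)) and ((-4 - t) != (x - x))) evaluates to true; next u becomes 0; next t becomes -1; next final value -2
score_new: t becomes -1; next u becomes -1; next ((((y - x) + abs(y)) > (t * x)) and ((-4 - t) == (x + (-x)))) evaluates to false; next t becomes -1; next final value -1
-2 vs -1 — the two versions disagree here.
verdict: not equivalent; witness: x=-1, y=1


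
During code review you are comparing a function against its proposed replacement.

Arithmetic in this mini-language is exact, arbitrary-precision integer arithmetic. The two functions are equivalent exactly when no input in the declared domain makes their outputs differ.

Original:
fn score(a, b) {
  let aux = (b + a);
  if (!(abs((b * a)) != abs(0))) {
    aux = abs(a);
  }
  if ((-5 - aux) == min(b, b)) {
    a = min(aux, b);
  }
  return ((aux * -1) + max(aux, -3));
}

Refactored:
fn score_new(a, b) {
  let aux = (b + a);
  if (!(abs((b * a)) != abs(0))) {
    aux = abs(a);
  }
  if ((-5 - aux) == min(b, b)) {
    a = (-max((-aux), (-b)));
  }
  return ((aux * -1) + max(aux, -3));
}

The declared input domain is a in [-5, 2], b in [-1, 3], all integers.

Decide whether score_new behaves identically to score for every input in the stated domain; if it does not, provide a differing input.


Equivalent — the differences include min/max/abs usage differs, yet no declared input distinguishes the two.
Tracing a=1, b=1: score: aux=2, then (!(abs((b * a)) != abs(0))) is false, then ((-5 - aux) == min(b, b)) is false, then returns 0 | score_new: aux=2, then (!(abs((b * a)) != abs(0))) is false, then ((-5 - aux) == min(b, b)) is false, then returns 0 — matching result 0.
Across all 40 domain points the two functions coincide.
verdict: equivalent


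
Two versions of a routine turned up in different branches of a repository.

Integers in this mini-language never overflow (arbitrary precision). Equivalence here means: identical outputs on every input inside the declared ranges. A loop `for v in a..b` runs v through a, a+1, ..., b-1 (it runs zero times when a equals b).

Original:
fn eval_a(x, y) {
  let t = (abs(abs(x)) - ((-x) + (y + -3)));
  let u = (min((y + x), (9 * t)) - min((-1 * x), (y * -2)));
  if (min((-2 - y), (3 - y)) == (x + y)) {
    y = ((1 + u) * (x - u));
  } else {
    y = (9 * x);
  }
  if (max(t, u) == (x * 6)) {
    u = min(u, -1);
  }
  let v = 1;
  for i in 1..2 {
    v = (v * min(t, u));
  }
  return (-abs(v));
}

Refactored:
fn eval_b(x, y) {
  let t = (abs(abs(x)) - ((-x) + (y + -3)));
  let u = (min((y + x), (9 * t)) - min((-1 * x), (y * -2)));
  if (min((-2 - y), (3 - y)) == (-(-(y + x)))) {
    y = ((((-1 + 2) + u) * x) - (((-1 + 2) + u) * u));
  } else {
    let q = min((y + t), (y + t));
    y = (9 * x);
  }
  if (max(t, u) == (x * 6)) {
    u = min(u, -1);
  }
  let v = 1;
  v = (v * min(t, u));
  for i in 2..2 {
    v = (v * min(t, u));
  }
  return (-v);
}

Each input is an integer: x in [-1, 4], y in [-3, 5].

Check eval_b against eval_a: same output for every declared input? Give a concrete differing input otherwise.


Run the pair on x=-1, y=-3.
eval_a: t becomes 6; next u becomes -5; next (min((-2 - y), (3 - y)) == (x + y)) evaluates to false; next y becomes -9; next (max(t, u) == (x * 6)) evaluates to false; next v becomes 1; next at i=1:; next v becomes -5; next final value -5
eval_b: t becomes 6; next u becomes -5; next (min((-2 - y), (3 - y)) == (-(-(y + x)))) evaluates to false; next q becomes 3; next y becomes -9; next (max(t, u) == (x * 6)) evaluates to false; next v becomes 1; next v becomes -5; next i never enters its loop body; next final value 5
-5 and 5 differ, so these are not the same function on this domain.
verdict: not equivalent; witness: x=-1, y=-3
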